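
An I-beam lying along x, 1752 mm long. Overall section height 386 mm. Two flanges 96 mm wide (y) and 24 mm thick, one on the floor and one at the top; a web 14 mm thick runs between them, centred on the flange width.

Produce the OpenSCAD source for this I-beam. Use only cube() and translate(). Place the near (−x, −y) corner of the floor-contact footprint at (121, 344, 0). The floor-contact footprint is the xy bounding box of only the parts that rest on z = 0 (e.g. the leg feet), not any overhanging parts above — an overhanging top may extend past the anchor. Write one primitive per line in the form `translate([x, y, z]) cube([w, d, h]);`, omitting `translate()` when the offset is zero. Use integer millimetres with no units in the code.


translate([121, 344, 0]) cube([1752, 96, 24]);
translate([121, 385, 24]) cube([1752, 14, 338]);
translate([121, 344, 362]) cube([1752, 96, 24]);


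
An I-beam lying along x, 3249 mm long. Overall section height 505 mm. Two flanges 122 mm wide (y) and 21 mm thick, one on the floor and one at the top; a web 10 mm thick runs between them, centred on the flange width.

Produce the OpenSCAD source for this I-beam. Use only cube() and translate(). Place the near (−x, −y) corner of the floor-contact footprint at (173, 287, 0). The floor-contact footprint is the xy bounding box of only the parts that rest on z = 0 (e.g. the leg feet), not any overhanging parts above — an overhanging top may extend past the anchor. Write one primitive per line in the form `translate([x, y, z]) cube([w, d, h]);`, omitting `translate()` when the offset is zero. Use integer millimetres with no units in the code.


translate([173, 287, 0]) cube([3249, 122, 21]);
translate([173, 343, 21]) cube([3249, 10, 463]);
translate([173, 287, 484]) cube([3249, 122, 21]);


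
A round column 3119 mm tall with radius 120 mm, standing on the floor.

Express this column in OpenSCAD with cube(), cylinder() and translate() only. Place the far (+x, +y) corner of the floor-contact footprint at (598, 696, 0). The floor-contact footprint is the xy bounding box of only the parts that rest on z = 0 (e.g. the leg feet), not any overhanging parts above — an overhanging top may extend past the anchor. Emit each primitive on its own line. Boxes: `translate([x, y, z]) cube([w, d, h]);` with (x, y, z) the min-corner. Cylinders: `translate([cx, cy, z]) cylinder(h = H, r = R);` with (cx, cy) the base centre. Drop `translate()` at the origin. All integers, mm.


translate([478, 576, 0]) cylinder(h = 3119, r = 120);


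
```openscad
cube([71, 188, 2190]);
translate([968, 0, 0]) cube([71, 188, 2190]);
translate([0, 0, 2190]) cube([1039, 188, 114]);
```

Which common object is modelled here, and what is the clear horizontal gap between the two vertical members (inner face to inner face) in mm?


A door frame. The clear opening width is 897 mm.

Two 2190 mm tall posts with a header on top — a door frame. The left jamb is 71 mm wide at x = 0; the right jamb starts at x = 968. The clear opening is 968 − 71 = 897 mm.


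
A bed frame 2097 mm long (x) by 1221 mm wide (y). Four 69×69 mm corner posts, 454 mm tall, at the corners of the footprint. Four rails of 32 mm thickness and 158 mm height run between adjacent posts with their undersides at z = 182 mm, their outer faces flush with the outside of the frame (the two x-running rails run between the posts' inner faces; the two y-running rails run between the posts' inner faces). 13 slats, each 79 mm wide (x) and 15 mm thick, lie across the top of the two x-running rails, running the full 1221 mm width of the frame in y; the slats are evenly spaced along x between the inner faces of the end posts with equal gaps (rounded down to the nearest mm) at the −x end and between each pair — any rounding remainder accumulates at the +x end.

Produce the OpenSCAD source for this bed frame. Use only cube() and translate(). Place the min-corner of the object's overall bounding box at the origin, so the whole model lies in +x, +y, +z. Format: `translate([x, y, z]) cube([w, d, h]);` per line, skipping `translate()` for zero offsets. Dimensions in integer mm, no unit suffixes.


cube([69, 69, 454]);
translate([0, 1152, 0]) cube([69, 69, 454]);
translate([2028, 0, 0]) cube([69, 69, 454]);
translate([2028, 1152, 0]) cube([69, 69, 454]);
translate([69, 0, 182]) cube([1959, 32, 158]);
translate([69, 1189, 182]) cube([1959, 32, 158]);
translate([0, 69, 182]) cube([32, 1083, 158]);
translate([2065, 69, 182]) cube([32, 1083, 158]);
translate([135, 0, 340]) cube([79, 1221, 15]);
translate([280, 0, 340]) cube([79, 1221, 15]);
translate([425, 0, 340]) cube([79, 1221, 15]);
translate([570, 0, 340]) cube([79, 1221, 15]);
translate([715, 0, 340]) cube([79, 1221, 15]);
translate([860, 0, 340]) cube([79, 1221, 15]);
translate([1005, 0, 340]) cube([79, 1221, 15]);
translate([1150, 0, 340]) cube([79, 1221, 15]);
translate([1295, 0, 340]) cube([79, 1221, 15]);
translate([1440, 0, 340]) cube([79, 1221, 15]);
translate([1585, 0, 340]) cube([79, 1221, 15]);
translate([1730, 0, 340]) cube([79, 1221, 15]);
translate([1875, 0, 340]) cube([79, 1221, 15]);


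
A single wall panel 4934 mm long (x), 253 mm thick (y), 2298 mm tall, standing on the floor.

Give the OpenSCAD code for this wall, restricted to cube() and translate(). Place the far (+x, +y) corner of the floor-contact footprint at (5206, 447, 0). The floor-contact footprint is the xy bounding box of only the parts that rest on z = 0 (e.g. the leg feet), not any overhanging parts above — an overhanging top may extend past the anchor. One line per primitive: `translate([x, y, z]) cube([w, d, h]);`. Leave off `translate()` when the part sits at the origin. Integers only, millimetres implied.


translate([272, 194, 0]) cube([4934, 253, 2298]);


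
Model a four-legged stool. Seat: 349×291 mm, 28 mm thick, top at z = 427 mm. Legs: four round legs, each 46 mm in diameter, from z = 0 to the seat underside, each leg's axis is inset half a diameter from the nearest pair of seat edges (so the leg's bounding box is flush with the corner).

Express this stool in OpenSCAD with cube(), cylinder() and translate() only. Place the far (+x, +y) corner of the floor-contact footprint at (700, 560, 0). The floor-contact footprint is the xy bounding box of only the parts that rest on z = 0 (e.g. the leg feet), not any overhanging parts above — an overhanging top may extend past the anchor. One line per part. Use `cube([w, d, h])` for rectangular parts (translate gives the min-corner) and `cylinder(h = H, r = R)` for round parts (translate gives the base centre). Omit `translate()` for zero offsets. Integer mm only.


translate([351, 269, 399]) cube([349, 291, 28]);
translate([374, 292, 0]) cylinder(h = 399, r = 23);
translate([677, 292, 0]) cylinder(h = 399, r = 23);
translate([374, 537, 0]) cylinder(h = 399, r = 23);
translate([677, 537, 0]) cylinder(h = 399, r = 23);


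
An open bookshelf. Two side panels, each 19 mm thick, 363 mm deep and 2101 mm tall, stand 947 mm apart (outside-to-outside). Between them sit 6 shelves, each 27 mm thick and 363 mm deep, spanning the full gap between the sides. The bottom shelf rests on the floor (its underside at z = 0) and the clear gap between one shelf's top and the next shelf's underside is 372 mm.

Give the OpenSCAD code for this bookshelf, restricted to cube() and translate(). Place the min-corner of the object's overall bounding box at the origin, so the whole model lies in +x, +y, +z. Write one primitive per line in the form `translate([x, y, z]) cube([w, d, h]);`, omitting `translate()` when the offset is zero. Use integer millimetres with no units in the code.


cube([19, 363, 2101]);
translate([928, 0, 0]) cube([19, 363, 2101]);
translate([19, 0, 0]) cube([909, 363, 27]);
translate([19, 0, 399]) cube([909, 363, 27]);
translate([19, 0, 798]) cube([909, 363, 27]);
translate([19, 0, 1197]) cube([909, 363, 27]);
translate([19, 0, 1596]) cube([909, 363, 27]);
translate([19, 0, 1995]) cube([909, 363, 27]);


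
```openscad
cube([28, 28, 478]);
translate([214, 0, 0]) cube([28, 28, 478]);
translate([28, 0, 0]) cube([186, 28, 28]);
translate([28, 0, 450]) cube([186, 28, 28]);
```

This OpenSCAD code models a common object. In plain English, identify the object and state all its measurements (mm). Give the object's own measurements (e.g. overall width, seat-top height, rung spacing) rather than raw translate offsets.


A rectangular picture frame lying in the x–z plane (depth along y). The opening is 186 mm wide (x) by 422 mm tall (z), surrounded by a border 28 mm wide on all four sides. The frame is 28 mm deep and is made of two full-height vertical stiles with two horizontal rails fitted between them.


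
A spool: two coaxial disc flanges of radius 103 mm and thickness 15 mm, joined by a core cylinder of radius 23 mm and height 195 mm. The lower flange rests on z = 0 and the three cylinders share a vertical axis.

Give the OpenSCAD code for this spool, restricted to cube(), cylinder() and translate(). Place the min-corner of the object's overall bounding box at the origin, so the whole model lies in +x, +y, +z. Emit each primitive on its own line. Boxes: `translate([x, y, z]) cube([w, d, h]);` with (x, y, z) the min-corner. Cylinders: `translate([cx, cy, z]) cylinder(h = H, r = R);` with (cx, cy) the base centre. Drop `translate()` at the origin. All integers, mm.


translate([103, 103, 0]) cylinder(h = 15, r = 103);
translate([103, 103, 15]) cylinder(h = 195, r = 23);
translate([103, 103, 210]) cylinder(h = 15, r = 103);


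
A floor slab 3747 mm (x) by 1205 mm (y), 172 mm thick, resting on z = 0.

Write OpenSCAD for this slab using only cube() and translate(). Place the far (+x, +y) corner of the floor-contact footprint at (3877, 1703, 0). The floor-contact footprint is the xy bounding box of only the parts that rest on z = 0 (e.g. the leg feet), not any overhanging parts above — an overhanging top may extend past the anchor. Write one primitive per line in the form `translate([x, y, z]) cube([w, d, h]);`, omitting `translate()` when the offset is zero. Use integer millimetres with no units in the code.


translate([130, 498, 0]) cube([3747, 1205, 172]);


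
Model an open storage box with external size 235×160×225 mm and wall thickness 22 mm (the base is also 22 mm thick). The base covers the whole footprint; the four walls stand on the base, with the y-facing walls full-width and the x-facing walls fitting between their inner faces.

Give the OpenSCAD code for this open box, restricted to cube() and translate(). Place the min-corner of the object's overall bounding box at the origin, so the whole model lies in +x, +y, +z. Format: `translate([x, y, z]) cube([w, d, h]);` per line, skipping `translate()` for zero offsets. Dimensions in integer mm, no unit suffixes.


cube([235, 160, 22]);
translate([0, 0, 22]) cube([235, 22, 203]);
translate([0, 138, 22]) cube([235, 22, 203]);
translate([0, 22, 22]) cube([22, 116, 203]);
translate([213, 22, 22]) cube([22, 116, 203]);


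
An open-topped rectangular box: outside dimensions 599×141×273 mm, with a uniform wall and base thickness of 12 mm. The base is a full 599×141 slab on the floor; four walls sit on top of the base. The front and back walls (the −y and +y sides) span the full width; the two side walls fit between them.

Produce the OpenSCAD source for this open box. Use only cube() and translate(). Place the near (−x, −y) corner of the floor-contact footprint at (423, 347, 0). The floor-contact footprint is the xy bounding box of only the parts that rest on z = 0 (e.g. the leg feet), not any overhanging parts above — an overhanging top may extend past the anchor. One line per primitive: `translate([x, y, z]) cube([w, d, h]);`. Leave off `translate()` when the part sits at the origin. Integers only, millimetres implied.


translate([423, 347, 0]) cube([599, 141, 12]);
translate([423, 347, 12]) cube([599, 12, 261]);
translate([423, 476, 12]) cube([599, 12, 261]);
translate([423, 359, 12]) cube([12, 117, 261]);
translate([1010, 359, 12]) cube([12, 117, 261]);


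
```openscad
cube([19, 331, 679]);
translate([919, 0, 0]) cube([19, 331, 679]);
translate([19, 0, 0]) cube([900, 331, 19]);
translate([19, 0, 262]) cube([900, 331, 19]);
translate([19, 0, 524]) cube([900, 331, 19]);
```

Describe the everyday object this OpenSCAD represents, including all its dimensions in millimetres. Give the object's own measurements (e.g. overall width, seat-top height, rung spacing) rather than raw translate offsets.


An open bookshelf. Two side panels, each 19 mm thick, 331 mm deep and 679 mm tall, stand 938 mm apart (outside-to-outside). Between them sit 3 shelves, each 19 mm thick and 331 mm deep, spanning the full gap between the sides. The bottom shelf rests on the floor (its underside at z = 0) and the clear gap between one shelf's top and the next shelf's underside is 243 mm.


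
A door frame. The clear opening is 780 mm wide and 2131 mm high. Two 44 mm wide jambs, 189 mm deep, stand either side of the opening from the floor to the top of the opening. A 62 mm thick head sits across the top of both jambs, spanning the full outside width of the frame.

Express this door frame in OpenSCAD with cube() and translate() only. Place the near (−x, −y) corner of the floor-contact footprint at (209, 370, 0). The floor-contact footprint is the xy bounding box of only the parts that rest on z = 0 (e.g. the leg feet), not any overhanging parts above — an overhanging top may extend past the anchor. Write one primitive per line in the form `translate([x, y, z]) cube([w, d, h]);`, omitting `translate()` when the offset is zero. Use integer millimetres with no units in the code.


translate([209, 370, 0]) cube([44, 189, 2131]);
translate([1033, 370, 0]) cube([44, 189, 2131]);
translate([209, 370, 2131]) cube([868, 189, 62]);


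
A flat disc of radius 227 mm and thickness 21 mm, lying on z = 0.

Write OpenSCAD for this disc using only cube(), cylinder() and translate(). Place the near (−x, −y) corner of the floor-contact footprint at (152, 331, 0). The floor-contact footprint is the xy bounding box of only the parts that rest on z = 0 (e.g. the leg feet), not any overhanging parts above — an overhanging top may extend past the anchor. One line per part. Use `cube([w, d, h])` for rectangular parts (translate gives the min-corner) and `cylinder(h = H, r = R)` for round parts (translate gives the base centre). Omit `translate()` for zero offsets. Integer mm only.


translate([379, 558, 0]) cylinder(h = 21, r = 227);


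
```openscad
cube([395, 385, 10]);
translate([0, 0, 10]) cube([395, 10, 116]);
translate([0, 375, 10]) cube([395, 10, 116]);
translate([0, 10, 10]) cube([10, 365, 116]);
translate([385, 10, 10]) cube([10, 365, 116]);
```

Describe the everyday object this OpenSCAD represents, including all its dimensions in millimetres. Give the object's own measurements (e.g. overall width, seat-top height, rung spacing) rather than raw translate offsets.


An open-topped rectangular box: outside dimensions 395×385×126 mm, with a uniform wall and base thickness of 10 mm. The base is a full 395×385 slab on the floor; four walls sit on top of the base. The front and back walls (the −y and +y sides) span the full width; the two side walls fit between them.


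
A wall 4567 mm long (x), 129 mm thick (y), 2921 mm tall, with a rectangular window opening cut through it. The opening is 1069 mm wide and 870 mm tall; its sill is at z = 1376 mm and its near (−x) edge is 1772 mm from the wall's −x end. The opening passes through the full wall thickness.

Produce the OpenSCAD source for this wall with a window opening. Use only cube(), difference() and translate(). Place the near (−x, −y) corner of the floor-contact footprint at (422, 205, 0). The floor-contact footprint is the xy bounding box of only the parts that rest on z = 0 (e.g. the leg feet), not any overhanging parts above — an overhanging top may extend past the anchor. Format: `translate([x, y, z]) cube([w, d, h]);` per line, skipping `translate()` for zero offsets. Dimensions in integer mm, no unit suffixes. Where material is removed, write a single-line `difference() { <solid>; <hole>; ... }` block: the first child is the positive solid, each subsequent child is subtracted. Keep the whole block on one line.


difference() { translate([422, 205, 0]) cube([4567, 129, 2921]); translate([2194, 205, 1376]) cube([1069, 129, 870]); }


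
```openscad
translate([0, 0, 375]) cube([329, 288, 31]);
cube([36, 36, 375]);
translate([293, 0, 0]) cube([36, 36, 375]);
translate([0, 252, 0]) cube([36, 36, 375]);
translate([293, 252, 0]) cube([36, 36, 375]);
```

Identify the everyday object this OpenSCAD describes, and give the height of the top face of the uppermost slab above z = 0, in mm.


A stool. The seat height is 406 mm.

A 329×288×31 slab at z = 375 on four corner posts — a stool. The seat top is 375 + 31 = 406 mm.


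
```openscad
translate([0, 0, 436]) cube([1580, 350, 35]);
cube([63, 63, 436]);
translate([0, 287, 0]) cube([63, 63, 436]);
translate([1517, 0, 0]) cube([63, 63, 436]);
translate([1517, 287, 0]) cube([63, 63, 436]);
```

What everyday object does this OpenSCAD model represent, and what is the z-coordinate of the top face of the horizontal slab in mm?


A bench. The seat-top height is 471 mm.

A long slab on four corner posts — a bench. The slab sits at z = 436 with thickness 35, so the top is 436 + 35 = 471 mm.


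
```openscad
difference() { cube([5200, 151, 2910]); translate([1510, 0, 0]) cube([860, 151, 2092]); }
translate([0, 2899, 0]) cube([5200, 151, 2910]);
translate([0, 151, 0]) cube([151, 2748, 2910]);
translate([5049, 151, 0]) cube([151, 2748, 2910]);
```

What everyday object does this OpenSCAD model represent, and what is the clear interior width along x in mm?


A single room. The interior width is 4898 mm.

Four walls enclosing a rectangle with a door in the front wall — a room. Outside width 5200 minus two 151 mm walls gives 4898 mm.


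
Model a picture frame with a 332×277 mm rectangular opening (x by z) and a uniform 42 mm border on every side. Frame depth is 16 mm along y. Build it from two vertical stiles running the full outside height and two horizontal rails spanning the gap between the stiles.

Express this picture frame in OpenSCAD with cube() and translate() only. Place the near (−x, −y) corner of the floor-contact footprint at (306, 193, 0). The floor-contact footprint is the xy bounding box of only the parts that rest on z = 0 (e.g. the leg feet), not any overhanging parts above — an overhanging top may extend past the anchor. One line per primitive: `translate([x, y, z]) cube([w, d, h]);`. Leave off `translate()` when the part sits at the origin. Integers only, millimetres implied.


translate([306, 193, 0]) cube([42, 16, 361]);
translate([680, 193, 0]) cube([42, 16, 361]);
translate([348, 193, 0]) cube([332, 16, 42]);
translate([348, 193, 319]) cube([332, 16, 42]);


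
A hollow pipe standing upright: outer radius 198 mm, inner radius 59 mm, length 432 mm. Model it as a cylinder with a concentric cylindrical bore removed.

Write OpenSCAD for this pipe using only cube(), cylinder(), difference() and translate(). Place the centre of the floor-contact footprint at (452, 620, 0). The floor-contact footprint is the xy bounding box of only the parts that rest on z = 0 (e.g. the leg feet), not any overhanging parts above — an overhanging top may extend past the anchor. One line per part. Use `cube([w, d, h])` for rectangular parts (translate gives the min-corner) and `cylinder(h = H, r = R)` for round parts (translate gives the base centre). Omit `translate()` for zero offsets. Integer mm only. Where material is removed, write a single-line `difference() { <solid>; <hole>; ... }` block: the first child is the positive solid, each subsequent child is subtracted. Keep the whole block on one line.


difference() { translate([452, 620, 0]) cylinder(h = 432, r = 198); translate([452, 620, 0]) cylinder(h = 432, r = 59); }


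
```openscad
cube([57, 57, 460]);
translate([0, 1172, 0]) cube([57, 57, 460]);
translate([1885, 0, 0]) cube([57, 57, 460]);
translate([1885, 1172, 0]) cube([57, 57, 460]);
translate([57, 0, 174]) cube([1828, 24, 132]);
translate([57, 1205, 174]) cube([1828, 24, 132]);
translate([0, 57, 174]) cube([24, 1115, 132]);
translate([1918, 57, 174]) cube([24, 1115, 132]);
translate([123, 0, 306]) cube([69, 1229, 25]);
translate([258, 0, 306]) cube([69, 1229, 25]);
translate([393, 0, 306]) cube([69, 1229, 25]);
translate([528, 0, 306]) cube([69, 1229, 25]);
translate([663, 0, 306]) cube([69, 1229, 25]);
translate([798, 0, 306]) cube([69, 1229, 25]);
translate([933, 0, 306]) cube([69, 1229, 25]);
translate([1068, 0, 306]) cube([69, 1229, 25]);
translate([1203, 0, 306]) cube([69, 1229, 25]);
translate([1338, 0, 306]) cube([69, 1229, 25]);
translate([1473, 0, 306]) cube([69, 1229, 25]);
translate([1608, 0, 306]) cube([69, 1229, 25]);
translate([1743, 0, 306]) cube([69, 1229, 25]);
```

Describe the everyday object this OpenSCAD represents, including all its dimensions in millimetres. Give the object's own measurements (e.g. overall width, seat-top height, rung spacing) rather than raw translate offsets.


A bed frame 1942 mm long (x) by 1229 mm wide (y). Four 57×57 mm corner posts, 460 mm tall, at the corners of the footprint. Four rails of 24 mm thickness and 132 mm height run between adjacent posts with their undersides at z = 174 mm, their outer faces flush with the outside of the frame (the two x-running rails run between the posts' inner faces; the two y-running rails run between the posts' inner faces). 13 slats, each 69 mm wide (x) and 25 mm thick, lie across the top of the two x-running rails, running the full 1229 mm width of the frame in y; along x they sit between the end posts with a 66 mm gap after the −x posts and between neighbouring slats, leaving 73 mm before the +x posts.


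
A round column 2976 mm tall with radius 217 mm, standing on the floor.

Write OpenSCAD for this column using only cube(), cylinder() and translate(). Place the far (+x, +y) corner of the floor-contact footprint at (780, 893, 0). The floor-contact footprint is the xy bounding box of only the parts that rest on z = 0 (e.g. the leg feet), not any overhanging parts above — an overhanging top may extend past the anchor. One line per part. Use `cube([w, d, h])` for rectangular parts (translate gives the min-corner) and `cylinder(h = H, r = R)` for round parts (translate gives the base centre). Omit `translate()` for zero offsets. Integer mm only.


translate([563, 676, 0]) cylinder(h = 2976, r = 217);


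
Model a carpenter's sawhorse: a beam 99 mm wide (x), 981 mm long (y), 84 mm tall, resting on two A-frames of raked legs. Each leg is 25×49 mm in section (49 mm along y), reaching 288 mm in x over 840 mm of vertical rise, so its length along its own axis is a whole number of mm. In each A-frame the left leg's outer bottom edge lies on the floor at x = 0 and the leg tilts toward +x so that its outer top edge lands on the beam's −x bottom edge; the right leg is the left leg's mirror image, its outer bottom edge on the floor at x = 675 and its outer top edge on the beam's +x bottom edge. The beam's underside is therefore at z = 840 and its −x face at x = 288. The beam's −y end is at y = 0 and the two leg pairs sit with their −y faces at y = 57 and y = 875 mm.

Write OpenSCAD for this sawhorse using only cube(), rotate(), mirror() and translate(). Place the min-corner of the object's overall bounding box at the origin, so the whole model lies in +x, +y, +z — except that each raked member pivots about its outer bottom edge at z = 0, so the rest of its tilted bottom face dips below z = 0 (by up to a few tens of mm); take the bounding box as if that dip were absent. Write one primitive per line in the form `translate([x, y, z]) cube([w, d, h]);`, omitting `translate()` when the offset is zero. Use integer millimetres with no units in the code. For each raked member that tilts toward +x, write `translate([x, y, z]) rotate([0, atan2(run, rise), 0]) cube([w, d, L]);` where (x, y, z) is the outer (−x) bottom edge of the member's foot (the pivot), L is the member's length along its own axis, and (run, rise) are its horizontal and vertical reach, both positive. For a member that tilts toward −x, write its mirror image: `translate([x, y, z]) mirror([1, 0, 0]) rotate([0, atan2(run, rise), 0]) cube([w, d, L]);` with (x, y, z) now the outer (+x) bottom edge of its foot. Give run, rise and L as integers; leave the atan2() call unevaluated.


translate([288, 0, 840]) cube([99, 981, 84]);
translate([0, 57, 0]) rotate([0, atan2(288, 840), 0]) cube([25, 49, 888]);
translate([675, 57, 0]) mirror([1, 0, 0]) rotate([0, atan2(288, 840), 0]) cube([25, 49, 888]);
translate([0, 875, 0]) rotate([0, atan2(288, 840), 0]) cube([25, 49, 888]);
translate([675, 875, 0]) mirror([1, 0, 0]) rotate([0, atan2(288, 840), 0]) cube([25, 49, 888]);


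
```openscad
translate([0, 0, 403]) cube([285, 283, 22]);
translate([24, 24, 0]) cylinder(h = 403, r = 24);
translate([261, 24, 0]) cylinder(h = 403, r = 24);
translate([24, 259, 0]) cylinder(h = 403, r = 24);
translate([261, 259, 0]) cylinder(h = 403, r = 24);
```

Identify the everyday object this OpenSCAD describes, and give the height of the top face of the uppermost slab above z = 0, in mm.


A stool. The seat height is 425 mm.

A 285×283×22 slab at z = 403 on four corner cylinders — a stool. The seat top is 403 + 22 = 425 mm.


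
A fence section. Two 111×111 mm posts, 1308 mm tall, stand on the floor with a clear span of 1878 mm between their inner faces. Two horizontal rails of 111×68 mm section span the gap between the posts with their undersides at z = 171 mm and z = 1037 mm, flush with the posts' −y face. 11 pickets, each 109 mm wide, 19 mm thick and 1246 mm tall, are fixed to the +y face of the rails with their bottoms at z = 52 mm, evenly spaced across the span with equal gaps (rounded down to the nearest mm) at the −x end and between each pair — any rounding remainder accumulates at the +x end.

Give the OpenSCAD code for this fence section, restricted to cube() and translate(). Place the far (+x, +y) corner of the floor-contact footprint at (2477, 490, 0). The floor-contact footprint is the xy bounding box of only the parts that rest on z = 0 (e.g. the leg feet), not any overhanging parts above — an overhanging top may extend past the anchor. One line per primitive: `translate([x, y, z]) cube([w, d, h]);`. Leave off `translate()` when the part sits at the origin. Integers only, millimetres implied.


translate([377, 379, 0]) cube([111, 111, 1308]);
translate([2366, 379, 0]) cube([111, 111, 1308]);
translate([488, 379, 171]) cube([1878, 111, 68]);
translate([488, 379, 1037]) cube([1878, 111, 68]);
translate([544, 490, 52]) cube([109, 19, 1246]);
translate([709, 490, 52]) cube([109, 19, 1246]);
translate([874, 490, 52]) cube([109, 19, 1246]);
translate([1039, 490, 52]) cube([109, 19, 1246]);
translate([1204, 490, 52]) cube([109, 19, 1246]);
translate([1369, 490, 52]) cube([109, 19, 1246]);
translate([1534, 490, 52]) cube([109, 19, 1246]);
translate([1699, 490, 52]) cube([109, 19, 1246]);
translate([1864, 490, 52]) cube([109, 19, 1246]);
translate([2029, 490, 52]) cube([109, 19, 1246]);
translate([2194, 490, 52]) cube([109, 19, 1246]);


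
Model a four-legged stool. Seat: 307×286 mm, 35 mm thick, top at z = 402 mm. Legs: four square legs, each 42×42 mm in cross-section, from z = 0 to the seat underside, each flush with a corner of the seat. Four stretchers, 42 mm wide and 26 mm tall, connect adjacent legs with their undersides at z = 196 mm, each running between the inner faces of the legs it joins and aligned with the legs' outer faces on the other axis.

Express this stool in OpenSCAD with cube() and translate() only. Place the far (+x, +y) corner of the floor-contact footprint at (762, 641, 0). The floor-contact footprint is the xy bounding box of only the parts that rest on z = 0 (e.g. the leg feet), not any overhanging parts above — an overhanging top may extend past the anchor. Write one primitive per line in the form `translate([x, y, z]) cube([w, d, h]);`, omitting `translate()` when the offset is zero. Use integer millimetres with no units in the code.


// leg_h = 402 - 35 = 367
// stretcher span = 307 - 2*42 = 223
translate([455, 355, 367]) cube([307, 286, 35]);
translate([455, 355, 0]) cube([42, 42, 367]);
translate([720, 355, 0]) cube([42, 42, 367]);
translate([455, 599, 0]) cube([42, 42, 367]);
translate([720, 599, 0]) cube([42, 42, 367]);
translate([497, 355, 196]) cube([223, 42, 26]);
translate([497, 599, 196]) cube([223, 42, 26]);
translate([455, 397, 196]) cube([42, 202, 26]);
translate([720, 397, 196]) cube([42, 202, 26]);


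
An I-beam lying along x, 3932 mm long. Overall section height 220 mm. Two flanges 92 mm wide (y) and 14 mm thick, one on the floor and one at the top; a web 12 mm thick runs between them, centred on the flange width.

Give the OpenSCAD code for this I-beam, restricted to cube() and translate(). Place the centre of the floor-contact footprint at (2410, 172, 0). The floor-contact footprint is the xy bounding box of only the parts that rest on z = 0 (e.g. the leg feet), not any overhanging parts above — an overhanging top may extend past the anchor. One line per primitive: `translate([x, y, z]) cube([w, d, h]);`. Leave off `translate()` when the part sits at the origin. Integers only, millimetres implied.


translate([444, 126, 0]) cube([3932, 92, 14]);
translate([444, 166, 14]) cube([3932, 12, 192]);
translate([444, 126, 206]) cube([3932, 92, 14]);


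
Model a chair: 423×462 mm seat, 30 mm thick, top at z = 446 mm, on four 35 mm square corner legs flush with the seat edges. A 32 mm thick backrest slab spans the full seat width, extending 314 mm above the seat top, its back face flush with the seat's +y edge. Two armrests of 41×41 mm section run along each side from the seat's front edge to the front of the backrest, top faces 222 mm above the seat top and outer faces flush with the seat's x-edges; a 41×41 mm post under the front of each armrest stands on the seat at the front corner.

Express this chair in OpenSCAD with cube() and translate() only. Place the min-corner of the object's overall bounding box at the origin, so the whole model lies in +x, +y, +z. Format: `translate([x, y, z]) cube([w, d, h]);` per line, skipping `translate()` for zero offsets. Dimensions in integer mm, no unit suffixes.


translate([0, 0, 416]) cube([423, 462, 30]);
cube([35, 35, 416]);
translate([388, 0, 0]) cube([35, 35, 416]);
translate([0, 427, 0]) cube([35, 35, 416]);
translate([388, 427, 0]) cube([35, 35, 416]);
translate([0, 430, 446]) cube([423, 32, 314]);
translate([0, 0, 627]) cube([41, 430, 41]);
translate([382, 0, 627]) cube([41, 430, 41]);
translate([0, 0, 446]) cube([41, 41, 181]);
translate([382, 0, 446]) cube([41, 41, 181]);


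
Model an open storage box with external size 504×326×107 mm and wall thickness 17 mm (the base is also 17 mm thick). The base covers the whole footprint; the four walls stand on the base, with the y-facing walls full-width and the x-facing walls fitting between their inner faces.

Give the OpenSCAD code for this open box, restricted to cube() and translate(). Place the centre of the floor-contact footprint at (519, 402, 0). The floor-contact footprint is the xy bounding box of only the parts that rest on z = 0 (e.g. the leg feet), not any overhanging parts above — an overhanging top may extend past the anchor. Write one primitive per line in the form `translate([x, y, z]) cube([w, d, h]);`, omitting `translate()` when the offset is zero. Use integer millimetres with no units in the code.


translate([267, 239, 0]) cube([504, 326, 17]);
translate([267, 239, 17]) cube([504, 17, 90]);
translate([267, 548, 17]) cube([504, 17, 90]);
translate([267, 256, 17]) cube([17, 292, 90]);
translate([754, 256, 17]) cube([17, 292, 90]);


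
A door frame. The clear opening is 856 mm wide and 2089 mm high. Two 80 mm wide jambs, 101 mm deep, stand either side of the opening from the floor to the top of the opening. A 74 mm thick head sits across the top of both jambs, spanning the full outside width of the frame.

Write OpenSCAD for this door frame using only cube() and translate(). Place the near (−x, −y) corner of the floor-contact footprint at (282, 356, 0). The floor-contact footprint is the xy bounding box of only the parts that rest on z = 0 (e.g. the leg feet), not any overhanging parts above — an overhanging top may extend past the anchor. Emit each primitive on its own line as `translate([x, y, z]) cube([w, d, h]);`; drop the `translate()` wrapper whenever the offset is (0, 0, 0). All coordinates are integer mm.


translate([282, 356, 0]) cube([80, 101, 2089]);
translate([1218, 356, 0]) cube([80, 101, 2089]);
translate([282, 356, 2089]) cube([1016, 101, 74]);


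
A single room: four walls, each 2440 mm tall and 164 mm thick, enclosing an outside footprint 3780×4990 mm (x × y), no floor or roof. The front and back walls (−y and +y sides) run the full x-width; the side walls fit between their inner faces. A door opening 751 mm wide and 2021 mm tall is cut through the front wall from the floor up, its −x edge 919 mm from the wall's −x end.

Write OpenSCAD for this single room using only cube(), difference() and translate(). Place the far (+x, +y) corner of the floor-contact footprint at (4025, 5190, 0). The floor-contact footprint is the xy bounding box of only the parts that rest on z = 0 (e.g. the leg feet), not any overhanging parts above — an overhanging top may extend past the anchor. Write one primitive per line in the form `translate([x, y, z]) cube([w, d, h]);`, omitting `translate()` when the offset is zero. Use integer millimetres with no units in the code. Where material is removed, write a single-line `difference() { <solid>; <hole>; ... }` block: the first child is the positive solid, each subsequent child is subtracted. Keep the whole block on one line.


difference() { translate([245, 200, 0]) cube([3780, 164, 2440]); translate([1164, 200, 0]) cube([751, 164, 2021]); }
translate([245, 5026, 0]) cube([3780, 164, 2440]);
translate([245, 364, 0]) cube([164, 4662, 2440]);
translate([3861, 364, 0]) cube([164, 4662, 2440]);


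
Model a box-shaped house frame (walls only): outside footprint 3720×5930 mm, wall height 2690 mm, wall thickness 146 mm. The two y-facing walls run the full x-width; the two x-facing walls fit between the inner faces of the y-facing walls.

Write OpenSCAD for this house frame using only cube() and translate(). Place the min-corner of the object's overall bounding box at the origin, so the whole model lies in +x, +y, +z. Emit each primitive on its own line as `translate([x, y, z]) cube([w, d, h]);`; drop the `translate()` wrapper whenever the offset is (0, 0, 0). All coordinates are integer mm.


cube([3720, 146, 2690]);
translate([0, 5784, 0]) cube([3720, 146, 2690]);
translate([0, 146, 0]) cube([146, 5638, 2690]);
translate([3574, 146, 0]) cube([146, 5638, 2690]);


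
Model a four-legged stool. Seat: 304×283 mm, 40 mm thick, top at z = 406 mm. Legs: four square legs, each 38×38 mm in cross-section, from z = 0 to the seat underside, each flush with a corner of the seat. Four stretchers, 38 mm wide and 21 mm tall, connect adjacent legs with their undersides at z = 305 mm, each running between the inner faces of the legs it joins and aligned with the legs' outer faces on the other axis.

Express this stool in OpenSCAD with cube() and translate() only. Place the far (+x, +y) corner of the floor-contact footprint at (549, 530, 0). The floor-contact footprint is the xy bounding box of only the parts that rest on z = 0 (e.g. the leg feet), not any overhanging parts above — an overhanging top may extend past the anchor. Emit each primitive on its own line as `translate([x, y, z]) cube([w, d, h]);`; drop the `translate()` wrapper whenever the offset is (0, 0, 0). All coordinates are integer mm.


// leg_h = 406 - 40 = 366
// stretcher span = 304 - 2*38 = 228
translate([245, 247, 366]) cube([304, 283, 40]);
translate([245, 247, 0]) cube([38, 38, 366]);
translate([511, 247, 0]) cube([38, 38, 366]);
translate([245, 492, 0]) cube([38, 38, 366]);
translate([511, 492, 0]) cube([38, 38, 366]);
translate([283, 247, 305]) cube([228, 38, 21]);
translate([283, 492, 305]) cube([228, 38, 21]);
translate([245, 285, 305]) cube([38, 207, 21]);
translate([511, 285, 305]) cube([38, 207, 21]);


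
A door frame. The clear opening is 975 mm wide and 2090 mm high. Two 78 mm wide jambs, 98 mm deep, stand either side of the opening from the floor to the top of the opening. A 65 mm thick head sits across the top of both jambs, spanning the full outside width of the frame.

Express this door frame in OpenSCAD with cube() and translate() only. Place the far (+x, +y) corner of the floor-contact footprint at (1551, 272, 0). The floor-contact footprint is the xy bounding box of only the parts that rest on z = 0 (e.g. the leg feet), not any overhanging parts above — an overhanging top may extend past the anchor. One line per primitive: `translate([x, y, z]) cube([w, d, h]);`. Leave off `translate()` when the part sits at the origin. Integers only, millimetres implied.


translate([420, 174, 0]) cube([78, 98, 2090]);
translate([1473, 174, 0]) cube([78, 98, 2090]);
translate([420, 174, 2090]) cube([1131, 98, 65]);


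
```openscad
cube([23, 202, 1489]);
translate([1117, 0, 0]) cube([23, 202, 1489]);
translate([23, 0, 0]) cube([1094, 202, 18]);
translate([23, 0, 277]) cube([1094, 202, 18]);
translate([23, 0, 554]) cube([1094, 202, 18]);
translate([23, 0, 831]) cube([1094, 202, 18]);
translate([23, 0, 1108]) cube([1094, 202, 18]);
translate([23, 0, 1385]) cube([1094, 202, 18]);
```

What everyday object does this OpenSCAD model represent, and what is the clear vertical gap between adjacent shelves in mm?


A bookshelf. The clear shelf gap is 259 mm.

Two tall side panels with 6 horizontal boards between them — a bookshelf. The first two shelf undersides are at z = 0 and z = 277; with shelf thickness 18, the clear gap is 277 − 0 − 18 = 259 mm.


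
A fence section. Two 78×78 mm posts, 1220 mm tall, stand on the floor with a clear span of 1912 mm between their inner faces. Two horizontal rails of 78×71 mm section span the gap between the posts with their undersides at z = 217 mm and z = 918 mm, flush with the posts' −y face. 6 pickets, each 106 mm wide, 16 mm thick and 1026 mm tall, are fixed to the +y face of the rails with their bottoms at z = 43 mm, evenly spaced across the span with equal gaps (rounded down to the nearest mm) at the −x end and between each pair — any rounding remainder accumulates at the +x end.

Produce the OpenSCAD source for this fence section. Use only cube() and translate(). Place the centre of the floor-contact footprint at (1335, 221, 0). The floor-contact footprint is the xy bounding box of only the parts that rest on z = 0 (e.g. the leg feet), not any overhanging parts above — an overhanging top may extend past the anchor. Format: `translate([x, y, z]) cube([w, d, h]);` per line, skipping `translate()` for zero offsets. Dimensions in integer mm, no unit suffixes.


translate([301, 182, 0]) cube([78, 78, 1220]);
translate([2291, 182, 0]) cube([78, 78, 1220]);
translate([379, 182, 217]) cube([1912, 78, 71]);
translate([379, 182, 918]) cube([1912, 78, 71]);
translate([561, 260, 43]) cube([106, 16, 1026]);
translate([849, 260, 43]) cube([106, 16, 1026]);
translate([1137, 260, 43]) cube([106, 16, 1026]);
translate([1425, 260, 43]) cube([106, 16, 1026]);
translate([1713, 260, 43]) cube([106, 16, 1026]);
translate([2001, 260, 43]) cube([106, 16, 1026]);


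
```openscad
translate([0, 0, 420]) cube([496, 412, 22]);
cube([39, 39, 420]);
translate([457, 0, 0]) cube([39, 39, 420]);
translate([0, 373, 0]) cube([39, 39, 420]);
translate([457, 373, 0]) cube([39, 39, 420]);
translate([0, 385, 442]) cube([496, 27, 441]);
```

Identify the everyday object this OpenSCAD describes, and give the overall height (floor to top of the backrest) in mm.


A chair. The overall height is 883 mm.

A slab on four corner posts with a tall panel at the back — a chair. The seat slab sits at z = 420 with thickness 22, and the 441 mm backrest starts at the seat top, so the overall height is 420 + 22 + 441 = 883 mm.
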